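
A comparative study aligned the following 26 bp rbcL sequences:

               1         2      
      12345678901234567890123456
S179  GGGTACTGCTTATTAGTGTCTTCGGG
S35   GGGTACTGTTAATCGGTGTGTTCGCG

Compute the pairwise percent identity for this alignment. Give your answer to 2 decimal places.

76.92%

Differing sites — 9:C/T; 11:T/A; 14:T/C; 15:A/G; 20:C/G; 25:G/C.
20 of the 26 sites match, so the percent identity is 20/26 × 100 = 76.92%.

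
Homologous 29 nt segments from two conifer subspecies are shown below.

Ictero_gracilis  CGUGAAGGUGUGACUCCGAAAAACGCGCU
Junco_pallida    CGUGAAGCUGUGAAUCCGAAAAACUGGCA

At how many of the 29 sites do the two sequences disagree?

Differing sites — 8:G/C; 14:C/A; 25:G/U; 26:C/G; 29:U/A.
That gives 5 mismatches out of 29 aligned sites, so the Hamming distance is 5.

5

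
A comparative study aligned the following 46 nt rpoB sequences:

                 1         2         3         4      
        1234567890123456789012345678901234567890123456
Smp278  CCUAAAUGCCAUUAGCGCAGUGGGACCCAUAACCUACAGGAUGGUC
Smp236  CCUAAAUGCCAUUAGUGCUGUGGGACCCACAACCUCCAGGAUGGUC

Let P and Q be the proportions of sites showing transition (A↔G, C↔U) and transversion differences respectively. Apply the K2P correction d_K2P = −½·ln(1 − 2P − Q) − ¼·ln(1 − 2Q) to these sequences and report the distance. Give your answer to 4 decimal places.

Mismatches occur at site 16 (C→U, transition), site 19 (A→U, transversion), site 30 (U→C, transition), site 36 (A→C, transversion).
Of the 4 differences, 2 transitions and 2 transversions over 46 sites: P = 2/46 = 0.043478, Q = 2/46 = 0.043478.
d = −0.5·ln(0.869566) − 0.25·ln(0.913044) = −0.5·(-0.139761) − 0.25·(-0.090971) = 0.0926.

0.0926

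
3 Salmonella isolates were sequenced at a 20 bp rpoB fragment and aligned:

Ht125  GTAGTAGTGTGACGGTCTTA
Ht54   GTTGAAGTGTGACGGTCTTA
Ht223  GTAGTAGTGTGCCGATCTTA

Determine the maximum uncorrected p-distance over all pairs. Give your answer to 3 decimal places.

0.200

Pairwise Hamming distances:
  Ht125 vs Ht54: 2
  Ht125 vs Ht223: 2
  Ht54 vs Ht223: 4
The largest is 4 mismatches, between Ht54 and Ht223; p = 4/20 = 0.200.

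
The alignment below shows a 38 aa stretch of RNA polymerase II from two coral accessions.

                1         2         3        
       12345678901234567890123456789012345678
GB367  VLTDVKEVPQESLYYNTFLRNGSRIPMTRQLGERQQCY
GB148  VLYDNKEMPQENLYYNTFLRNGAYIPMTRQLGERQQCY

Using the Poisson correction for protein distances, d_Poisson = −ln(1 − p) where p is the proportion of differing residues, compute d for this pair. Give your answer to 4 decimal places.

0.1719

Mismatches occur at site 3 (T/Y), site 5 (V/N), site 8 (V/M), site 12 (S/N), site 23 (S/A), site 24 (R/Y).
p = 6/38 = 0.157895.
d = −ln(1 − 0.157895) = −ln(0.842105) = 0.1719.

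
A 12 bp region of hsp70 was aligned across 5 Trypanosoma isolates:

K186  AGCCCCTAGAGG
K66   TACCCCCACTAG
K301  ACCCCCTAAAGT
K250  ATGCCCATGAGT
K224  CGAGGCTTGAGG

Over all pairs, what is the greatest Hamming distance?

10

Pairwise Hamming distances:
  K186 vs K66: 6
  K186 vs K301: 3
  K186 vs K250: 5
  K186 vs K224: 5
  K66 vs K301: 7
  K66 vs K250: 9
  K66 vs K224: 10
  K301 vs K250: 5
  K301 vs K224: 8
  K250 vs K224: 7
The largest is 10, between K66 and K224.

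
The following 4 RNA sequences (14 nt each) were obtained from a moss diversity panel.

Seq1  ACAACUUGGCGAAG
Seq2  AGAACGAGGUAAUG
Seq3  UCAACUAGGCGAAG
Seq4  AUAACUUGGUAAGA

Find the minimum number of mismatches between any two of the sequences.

2

Pairwise Hamming distances:
  Seq1 vs Seq2: 6
  Seq1 vs Seq3: 2
  Seq1 vs Seq4: 5
  Seq2 vs Seq3: 6
  Seq2 vs Seq4: 5
  Seq3 vs Seq4: 7
The smallest is 2, between Seq1 and Seq3.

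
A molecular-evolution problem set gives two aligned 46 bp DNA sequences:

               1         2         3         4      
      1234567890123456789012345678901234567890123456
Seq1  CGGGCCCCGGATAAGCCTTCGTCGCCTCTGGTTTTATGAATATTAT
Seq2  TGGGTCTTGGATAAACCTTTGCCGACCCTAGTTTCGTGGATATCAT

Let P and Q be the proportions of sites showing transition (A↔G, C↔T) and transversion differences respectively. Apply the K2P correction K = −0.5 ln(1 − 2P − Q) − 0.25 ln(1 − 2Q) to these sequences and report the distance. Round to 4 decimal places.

Differing sites — 1:C/T (Ti); 5:C/T (Ti); 7:C/T (Ti); 8:C/T (Ti); 15:G/A (Ti); 20:C/T (Ti); 22:T/C (Ti); 25:C/A (Tv); 27:T/C (Ti); 30:G/A (Ti); 35:T/C (Ti); 36:A/G (Ti); 39:A/G (Ti); 44:T/C (Ti).
Of the 14 differences, 13 transitions and 1 transversion over 46 sites: P = 13/46 = 0.282609, Q = 1/46 = 0.021739.
d = −0.5·ln(0.413043) − 0.25·ln(0.956522) = −0.5·(-0.884204) − 0.25·(-0.044451) = 0.4532.

0.4532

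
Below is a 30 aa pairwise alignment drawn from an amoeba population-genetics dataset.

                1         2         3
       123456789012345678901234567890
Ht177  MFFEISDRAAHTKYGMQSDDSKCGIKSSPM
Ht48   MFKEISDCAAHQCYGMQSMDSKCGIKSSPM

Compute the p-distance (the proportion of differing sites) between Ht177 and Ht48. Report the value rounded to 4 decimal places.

The sequences differ at positions 3 (F/K), 8 (R/C), 12 (T/Q), 13 (K/C), 19 (D/M).
There are 5 differences over 30 sites, so p = 5/30 = 0.1667.

0.1667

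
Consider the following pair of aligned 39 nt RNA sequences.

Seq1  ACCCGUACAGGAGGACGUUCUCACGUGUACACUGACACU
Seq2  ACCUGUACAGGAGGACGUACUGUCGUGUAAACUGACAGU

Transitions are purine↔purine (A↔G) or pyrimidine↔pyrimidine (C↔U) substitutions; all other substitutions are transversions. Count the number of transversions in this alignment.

The sequences differ at positions 4 (C/U, transition), 19 (U/A, transversion), 22 (C/G, transversion), 23 (A/U, transversion), 30 (C/A, transversion), 38 (C/G, transversion).
Of the 6 differences, 1 transition and 5 transversions, so the answer is 5.

5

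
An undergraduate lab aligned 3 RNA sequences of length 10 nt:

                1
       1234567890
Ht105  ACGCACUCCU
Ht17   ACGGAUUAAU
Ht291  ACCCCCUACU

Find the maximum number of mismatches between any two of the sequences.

Pairwise Hamming distances:
  Ht105 vs Ht17: 4
  Ht105 vs Ht291: 3
  Ht17 vs Ht291: 5
The largest is 5, between Ht17 and Ht291.

5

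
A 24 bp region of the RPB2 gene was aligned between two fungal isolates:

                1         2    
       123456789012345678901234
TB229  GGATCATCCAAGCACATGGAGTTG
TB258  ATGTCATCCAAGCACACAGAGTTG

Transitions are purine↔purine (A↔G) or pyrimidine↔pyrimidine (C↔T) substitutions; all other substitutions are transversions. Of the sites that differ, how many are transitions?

Mismatches occur at site 1 (G↔A, transition), site 2 (G↔T, transversion), site 3 (A↔G, transition), site 17 (T↔C, transition), site 18 (G↔A, transition).
Of the 5 differences, 4 transitions and 1 transversion, so the answer is 4.

4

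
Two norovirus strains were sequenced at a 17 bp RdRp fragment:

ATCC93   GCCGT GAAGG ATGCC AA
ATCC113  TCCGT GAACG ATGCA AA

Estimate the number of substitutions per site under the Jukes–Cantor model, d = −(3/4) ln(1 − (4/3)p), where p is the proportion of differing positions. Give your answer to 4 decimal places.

0.2012

The sequences differ at positions 1 (G/T), 9 (G/C), 15 (C/A).
p = 3/17 = 0.176471.
d = −0.75 · ln(1 − (4/3)·0.176471) = −0.75 · ln(0.764705) = −0.75 · (-0.268265) = 0.2012.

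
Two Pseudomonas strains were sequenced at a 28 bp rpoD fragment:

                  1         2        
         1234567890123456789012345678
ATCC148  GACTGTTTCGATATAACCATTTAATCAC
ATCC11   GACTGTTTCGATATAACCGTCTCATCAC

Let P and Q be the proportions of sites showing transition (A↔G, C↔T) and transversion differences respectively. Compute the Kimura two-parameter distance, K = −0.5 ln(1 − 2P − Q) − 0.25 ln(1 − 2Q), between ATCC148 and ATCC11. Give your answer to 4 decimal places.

Differing sites — 19:A/G (Ti); 21:T/C (Ti); 23:A/C (Tv).
Of the 3 differences, 2 transitions and 1 transversion over 28 sites: P = 2/28 = 0.071429, Q = 1/28 = 0.035714.
d = −0.5·ln(0.821428) − 0.25·ln(0.928572) = −0.5·(-0.196711) − 0.25·(-0.074107) = 0.1169.

0.1169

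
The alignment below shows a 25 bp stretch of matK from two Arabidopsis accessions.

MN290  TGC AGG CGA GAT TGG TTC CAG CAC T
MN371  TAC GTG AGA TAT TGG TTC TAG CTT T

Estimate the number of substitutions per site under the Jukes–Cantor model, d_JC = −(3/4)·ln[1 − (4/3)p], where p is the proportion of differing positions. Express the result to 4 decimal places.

0.4172

The sequences differ at positions 2 (G/A), 4 (A/G), 5 (G/T), 7 (C/A), 10 (G/T), 19 (C/T), 23 (A/T), 24 (C/T).
p = 8/25 = 0.320000.
d = −0.75 · ln(1 − (4/3)·0.320000) = −0.75 · ln(0.573333) = −0.75 · (-0.556289) = 0.4172.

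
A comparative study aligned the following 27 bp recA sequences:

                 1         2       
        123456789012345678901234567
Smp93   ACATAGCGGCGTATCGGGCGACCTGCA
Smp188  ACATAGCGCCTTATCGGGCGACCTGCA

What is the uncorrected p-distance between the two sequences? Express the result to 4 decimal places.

0.0741

Differing sites — 9:G/C; 11:G/T.
There are 2 differences over 27 sites, so p = 2/27 = 0.0741.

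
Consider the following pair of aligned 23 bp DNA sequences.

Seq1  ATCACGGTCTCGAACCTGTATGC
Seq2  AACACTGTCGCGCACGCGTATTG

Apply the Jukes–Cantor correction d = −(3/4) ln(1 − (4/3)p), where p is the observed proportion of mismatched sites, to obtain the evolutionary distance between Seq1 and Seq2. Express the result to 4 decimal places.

The sequences differ at positions 2 (T/A), 6 (G/T), 10 (T/G), 13 (A/C), 16 (C/G), 17 (T/C), 22 (G/T), 23 (C/G).
p = 8/23 = 0.347826.
d = −0.75 · ln(1 − (4/3)·0.347826) = −0.75 · ln(0.536232) = −0.75 · (-0.623188) = 0.4674.

0.4674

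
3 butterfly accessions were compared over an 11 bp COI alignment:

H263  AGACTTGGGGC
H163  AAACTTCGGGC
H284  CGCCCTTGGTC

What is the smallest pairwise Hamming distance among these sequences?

Pairwise Hamming distances:
  H263 vs H163: 2
  H263 vs H284: 5
  H163 vs H284: 6
The smallest is 2, between H263 and H163.

2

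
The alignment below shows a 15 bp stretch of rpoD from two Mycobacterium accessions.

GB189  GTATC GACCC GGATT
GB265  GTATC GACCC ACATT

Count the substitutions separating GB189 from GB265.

2

Mismatches occur at site 11 (G→A), site 12 (G→C).
That gives 2 mismatches out of 15 aligned sites, so the Hamming distance is 2.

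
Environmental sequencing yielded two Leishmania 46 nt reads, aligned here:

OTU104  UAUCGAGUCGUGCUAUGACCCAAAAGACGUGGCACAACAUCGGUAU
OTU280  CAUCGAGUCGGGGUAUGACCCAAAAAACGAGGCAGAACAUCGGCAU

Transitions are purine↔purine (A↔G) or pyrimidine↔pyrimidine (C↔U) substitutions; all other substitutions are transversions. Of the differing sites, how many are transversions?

The sequences differ at positions 1 (U/C, transition), 11 (U/G, transversion), 13 (C/G, transversion), 26 (G/A, transition), 30 (U/A, transversion), 35 (C/G, transversion), 44 (U/C, transition).
Of the 7 differences, 3 transitions and 4 transversions, so the answer is 4.

4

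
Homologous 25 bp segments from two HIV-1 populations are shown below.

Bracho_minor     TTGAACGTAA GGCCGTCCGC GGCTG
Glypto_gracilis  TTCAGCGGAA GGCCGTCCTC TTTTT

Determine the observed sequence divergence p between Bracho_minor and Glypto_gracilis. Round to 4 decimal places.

Mismatches occur at site 3 (G/C), site 5 (A/G), site 8 (T/G), site 19 (G/T), site 21 (G/T), site 22 (G/T), site 23 (C/T), site 25 (G/T).
There are 8 differences over 25 sites, so p = 8/25 = 0.3200.

0.3200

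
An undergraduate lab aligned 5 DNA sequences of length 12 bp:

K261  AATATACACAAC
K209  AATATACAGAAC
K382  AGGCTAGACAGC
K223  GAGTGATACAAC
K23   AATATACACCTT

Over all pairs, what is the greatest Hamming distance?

8

Pairwise Hamming distances:
  K261 vs K209: 1
  K261 vs K382: 5
  K261 vs K223: 5
  K261 vs K23: 3
  K209 vs K382: 6
  K209 vs K223: 6
  K209 vs K23: 4
  K382 vs K223: 6
  K382 vs K23: 7
  K223 vs K23: 8
The largest is 8, between K223 and K23.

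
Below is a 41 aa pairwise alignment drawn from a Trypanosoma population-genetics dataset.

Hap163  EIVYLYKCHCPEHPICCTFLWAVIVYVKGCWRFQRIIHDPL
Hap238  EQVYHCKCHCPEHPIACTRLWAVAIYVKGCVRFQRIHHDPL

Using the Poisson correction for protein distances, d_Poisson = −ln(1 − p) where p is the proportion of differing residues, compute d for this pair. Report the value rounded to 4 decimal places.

0.2478

Differing sites — 2:I/Q; 5:L/H; 6:Y/C; 16:C/A; 19:F/R; 24:I/A; 25:V/I; 31:W/V; 37:I/H.
p = 9/41 = 0.219512.
d = −ln(1 − 0.219512) = −ln(0.780488) = 0.2478.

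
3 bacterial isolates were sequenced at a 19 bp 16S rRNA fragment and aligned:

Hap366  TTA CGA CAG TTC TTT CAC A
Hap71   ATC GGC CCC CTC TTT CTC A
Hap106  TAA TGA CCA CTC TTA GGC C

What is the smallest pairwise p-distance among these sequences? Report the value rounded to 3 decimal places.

Pairwise Hamming distances:
  Hap366 vs Hap71: 8
  Hap366 vs Hap106: 9
  Hap71 vs Hap106: 10
The smallest is 8 mismatches, between Hap366 and Hap71; p = 8/19 = 0.421.

0.421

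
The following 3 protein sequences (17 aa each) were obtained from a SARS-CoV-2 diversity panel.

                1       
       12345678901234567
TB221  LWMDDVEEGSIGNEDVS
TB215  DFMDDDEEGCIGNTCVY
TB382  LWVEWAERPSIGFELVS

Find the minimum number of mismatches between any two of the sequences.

Pairwise Hamming distances:
  TB221 vs TB215: 7
  TB221 vs TB382: 8
  TB215 vs TB382: 13
The smallest is 7, between TB221 and TB215.

7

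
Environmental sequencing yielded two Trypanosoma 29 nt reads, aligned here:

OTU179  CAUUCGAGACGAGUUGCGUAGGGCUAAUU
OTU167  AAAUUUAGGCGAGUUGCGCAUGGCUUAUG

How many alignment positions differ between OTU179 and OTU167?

9

Mismatches occur at site 1 (C/A), site 3 (U/A), site 5 (C/U), site 6 (G/U), site 9 (A/G), site 19 (U/C), site 21 (G/U), site 26 (A/U), site 29 (U/G).
That gives 9 mismatches out of 29 aligned sites, so the Hamming distance is 9.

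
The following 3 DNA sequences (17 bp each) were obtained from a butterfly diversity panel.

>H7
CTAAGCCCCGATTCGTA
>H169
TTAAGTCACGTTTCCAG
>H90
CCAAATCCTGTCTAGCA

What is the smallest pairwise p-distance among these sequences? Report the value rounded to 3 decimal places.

Pairwise Hamming distances:
  H7 vs H169: 7
  H7 vs H90: 8
  H169 vs H90: 10
The smallest is 7 mismatches, between H7 and H169; p = 7/17 = 0.412.

0.412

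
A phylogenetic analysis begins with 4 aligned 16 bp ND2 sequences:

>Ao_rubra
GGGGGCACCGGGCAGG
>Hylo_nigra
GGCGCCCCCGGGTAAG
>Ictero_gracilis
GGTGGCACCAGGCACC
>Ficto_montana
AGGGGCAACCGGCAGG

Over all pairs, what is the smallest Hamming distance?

3

Pairwise Hamming distances:
  Ao_rubra vs Hylo_nigra: 5
  Ao_rubra vs Ictero_gracilis: 4
  Ao_rubra vs Ficto_montana: 3
  Hylo_nigra vs Ictero_gracilis: 7
  Hylo_nigra vs Ficto_montana: 8
  Ictero_gracilis vs Ficto_montana: 6
The smallest is 3, between Ao_rubra and Ficto_montana.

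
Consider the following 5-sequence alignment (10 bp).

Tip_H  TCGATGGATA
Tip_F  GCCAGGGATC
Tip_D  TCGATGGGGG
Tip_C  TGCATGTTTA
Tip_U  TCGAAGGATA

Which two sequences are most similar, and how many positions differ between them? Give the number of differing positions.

1

Pairwise Hamming distances:
  Tip_H vs Tip_F: 4
  Tip_H vs Tip_D: 3
  Tip_H vs Tip_C: 4
  Tip_H vs Tip_U: 1
  Tip_F vs Tip_D: 6
  Tip_F vs Tip_C: 6
  Tip_F vs Tip_U: 4
  Tip_D vs Tip_C: 6
  Tip_D vs Tip_U: 4
  Tip_C vs Tip_U: 5
The smallest is 1, between Tip_H and Tip_U.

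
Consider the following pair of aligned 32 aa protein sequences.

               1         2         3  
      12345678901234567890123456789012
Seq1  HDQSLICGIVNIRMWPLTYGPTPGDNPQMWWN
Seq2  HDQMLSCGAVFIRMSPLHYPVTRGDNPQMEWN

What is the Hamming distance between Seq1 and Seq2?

The sequences differ at positions 4 (S/M), 6 (I/S), 9 (I/A), 11 (N/F), 15 (W/S), 18 (T/H), 20 (G/P), 21 (P/V), 23 (P/R), 30 (W/E).
That gives 10 mismatches out of 32 aligned sites, so the Hamming distance is 10.

10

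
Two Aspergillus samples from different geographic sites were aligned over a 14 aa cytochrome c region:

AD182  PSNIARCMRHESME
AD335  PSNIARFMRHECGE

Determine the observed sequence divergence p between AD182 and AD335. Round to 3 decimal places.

The sequences differ at positions 7 (C/F), 12 (S/C), 13 (M/G).
There are 3 differences over 14 sites, so p = 3/14 = 0.214.

0.214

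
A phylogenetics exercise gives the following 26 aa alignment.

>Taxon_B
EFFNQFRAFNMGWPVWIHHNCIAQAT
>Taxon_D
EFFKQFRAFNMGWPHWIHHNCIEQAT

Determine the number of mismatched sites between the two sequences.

Differing sites — 4:N/K; 15:V/H; 23:A/E.
That gives 3 mismatches out of 26 aligned sites, so the Hamming distance is 3.

3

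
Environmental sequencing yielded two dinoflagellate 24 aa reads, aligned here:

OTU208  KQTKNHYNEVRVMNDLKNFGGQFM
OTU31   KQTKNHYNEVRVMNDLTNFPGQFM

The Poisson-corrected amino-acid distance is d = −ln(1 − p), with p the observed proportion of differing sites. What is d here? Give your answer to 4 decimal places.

0.0870

The sequences differ at positions 17 (K/T), 20 (G/P).
p = 2/24 = 0.083333.
d = −ln(1 − 0.083333) = −ln(0.916667) = 0.0870.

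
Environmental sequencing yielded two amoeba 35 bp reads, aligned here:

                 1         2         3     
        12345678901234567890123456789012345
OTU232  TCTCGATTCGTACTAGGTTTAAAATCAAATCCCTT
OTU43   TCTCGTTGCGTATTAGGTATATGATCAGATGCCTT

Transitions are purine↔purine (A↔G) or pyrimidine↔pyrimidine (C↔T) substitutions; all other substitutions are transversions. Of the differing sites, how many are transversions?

5

The sequences differ at positions 6 (A/T, transversion), 8 (T/G, transversion), 13 (C/T, transition), 19 (T/A, transversion), 22 (A/T, transversion), 23 (A/G, transition), 28 (A/G, transition), 31 (C/G, transversion).
Of the 8 differences, 3 transitions and 5 transversions, so the answer is 5.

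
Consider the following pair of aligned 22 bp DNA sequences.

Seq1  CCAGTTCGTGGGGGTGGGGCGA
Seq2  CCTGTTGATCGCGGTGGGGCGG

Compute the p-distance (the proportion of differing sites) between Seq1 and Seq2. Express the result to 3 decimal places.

0.273

The sequences differ at positions 3 (A/T), 7 (C/G), 8 (G/A), 10 (G/C), 12 (G/C), 22 (A/G).
There are 6 differences over 22 sites, so p = 6/22 = 0.273.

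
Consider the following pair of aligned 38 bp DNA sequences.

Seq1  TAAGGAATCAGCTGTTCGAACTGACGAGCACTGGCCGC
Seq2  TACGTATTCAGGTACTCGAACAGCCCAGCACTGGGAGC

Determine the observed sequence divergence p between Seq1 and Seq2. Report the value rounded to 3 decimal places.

Differing sites — 3:A/C; 5:G/T; 7:A/T; 12:C/G; 14:G/A; 15:T/C; 22:T/A; 24:A/C; 26:G/C; 35:C/G; 36:C/A.
There are 11 differences over 38 sites, so p = 11/38 = 0.289.

0.289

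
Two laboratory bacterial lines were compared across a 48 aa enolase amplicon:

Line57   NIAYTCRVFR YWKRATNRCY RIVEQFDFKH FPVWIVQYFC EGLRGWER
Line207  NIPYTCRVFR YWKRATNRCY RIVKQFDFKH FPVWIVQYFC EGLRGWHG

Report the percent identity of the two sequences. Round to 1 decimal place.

Mismatches occur at site 3 (A↔P), site 24 (E↔K), site 47 (E↔H), site 48 (R↔G).
44 of the 48 sites match, so the percent identity is 44/48 × 100 = 91.7%.

91.7%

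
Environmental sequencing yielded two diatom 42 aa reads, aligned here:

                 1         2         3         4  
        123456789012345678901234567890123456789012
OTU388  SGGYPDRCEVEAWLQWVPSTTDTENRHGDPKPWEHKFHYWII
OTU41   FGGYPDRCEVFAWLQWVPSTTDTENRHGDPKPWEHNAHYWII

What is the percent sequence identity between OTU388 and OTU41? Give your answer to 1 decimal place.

90.5%

Differing sites — 1:S/F; 11:E/F; 36:K/N; 37:F/A.
38 of the 42 sites match, so the percent identity is 38/42 × 100 = 90.5%.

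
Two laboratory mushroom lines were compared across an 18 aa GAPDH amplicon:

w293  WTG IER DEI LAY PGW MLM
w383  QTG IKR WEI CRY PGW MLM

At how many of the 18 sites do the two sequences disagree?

Mismatches occur at site 1 (W↔Q), site 5 (E↔K), site 7 (D↔W), site 10 (L↔C), site 11 (A↔R).
That gives 5 mismatches out of 18 aligned sites, so the Hamming distance is 5.

5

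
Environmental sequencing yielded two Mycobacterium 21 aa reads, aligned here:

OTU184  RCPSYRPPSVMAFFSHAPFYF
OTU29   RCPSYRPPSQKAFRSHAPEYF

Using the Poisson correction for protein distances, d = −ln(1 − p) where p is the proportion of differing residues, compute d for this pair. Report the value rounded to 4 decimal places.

The sequences differ at positions 10 (V/Q), 11 (M/K), 14 (F/R), 19 (F/E).
p = 4/21 = 0.190476.
d = −ln(1 − 0.190476) = −ln(0.809524) = 0.2113.

0.2113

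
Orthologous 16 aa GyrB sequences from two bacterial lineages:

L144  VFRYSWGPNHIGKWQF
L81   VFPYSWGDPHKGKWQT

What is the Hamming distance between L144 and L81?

5

The sequences differ at positions 3 (R/P), 8 (P/D), 9 (N/P), 11 (I/K), 16 (F/T).
That gives 5 mismatches out of 16 aligned sites, so the Hamming distance is 5.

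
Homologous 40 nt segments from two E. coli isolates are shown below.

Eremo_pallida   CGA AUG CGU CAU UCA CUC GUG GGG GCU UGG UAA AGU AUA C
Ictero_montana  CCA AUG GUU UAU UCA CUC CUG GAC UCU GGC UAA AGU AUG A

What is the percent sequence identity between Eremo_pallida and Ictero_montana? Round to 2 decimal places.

70.00%

The sequences differ at positions 2 (G/C), 7 (C/G), 8 (G/U), 10 (C/U), 19 (G/C), 23 (G/A), 24 (G/C), 25 (G/U), 28 (U/G), 30 (G/C), 39 (A/G), 40 (C/A).
28 of the 40 sites match, so the percent identity is 28/40 × 100 = 70.00%.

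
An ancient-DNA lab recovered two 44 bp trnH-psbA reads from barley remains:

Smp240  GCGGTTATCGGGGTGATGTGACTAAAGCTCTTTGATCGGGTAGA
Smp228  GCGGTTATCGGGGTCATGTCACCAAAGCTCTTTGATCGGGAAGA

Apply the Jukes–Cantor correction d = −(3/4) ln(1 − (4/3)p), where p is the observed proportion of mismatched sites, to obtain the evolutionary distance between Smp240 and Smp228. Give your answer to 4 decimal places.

0.0969

Mismatches occur at site 15 (G→C), site 20 (G→C), site 23 (T→C), site 41 (T→A).
p = 4/44 = 0.090909.
d = −0.75 · ln(1 − (4/3)·0.090909) = −0.75 · ln(0.878788) = −0.75 · (-0.129212) = 0.0969.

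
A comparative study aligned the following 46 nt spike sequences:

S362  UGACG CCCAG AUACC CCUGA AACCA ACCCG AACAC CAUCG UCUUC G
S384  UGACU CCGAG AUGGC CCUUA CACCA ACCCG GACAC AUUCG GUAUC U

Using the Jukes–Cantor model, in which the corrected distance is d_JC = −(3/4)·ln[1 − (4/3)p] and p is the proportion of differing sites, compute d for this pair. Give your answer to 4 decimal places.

0.3547

The sequences differ at positions 5 (G/U), 8 (C/G), 13 (A/G), 14 (C/G), 19 (G/U), 21 (A/C), 31 (A/G), 36 (C/A), 37 (A/U), 41 (U/G), 42 (C/U), 43 (U/A), 46 (G/U).
p = 13/46 = 0.282609.
d = −0.75 · ln(1 − (4/3)·0.282609) = −0.75 · ln(0.623188) = −0.75 · (-0.472907) = 0.3547.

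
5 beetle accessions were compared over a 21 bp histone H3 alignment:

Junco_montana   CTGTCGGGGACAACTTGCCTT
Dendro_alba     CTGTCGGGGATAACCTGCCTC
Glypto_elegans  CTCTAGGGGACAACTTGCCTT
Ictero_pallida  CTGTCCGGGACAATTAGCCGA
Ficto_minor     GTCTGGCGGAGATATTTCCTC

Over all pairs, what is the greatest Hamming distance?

12

Pairwise Hamming distances:
  Junco_montana vs Dendro_alba: 3
  Junco_montana vs Glypto_elegans: 2
  Junco_montana vs Ictero_pallida: 5
  Junco_montana vs Ficto_minor: 9
  Dendro_alba vs Glypto_elegans: 5
  Dendro_alba vs Ictero_pallida: 7
  Dendro_alba vs Ficto_minor: 9
  Glypto_elegans vs Ictero_pallida: 7
  Glypto_elegans vs Ficto_minor: 8
  Ictero_pallida vs Ficto_minor: 12
The largest is 12, between Ictero_pallida and Ficto_minor.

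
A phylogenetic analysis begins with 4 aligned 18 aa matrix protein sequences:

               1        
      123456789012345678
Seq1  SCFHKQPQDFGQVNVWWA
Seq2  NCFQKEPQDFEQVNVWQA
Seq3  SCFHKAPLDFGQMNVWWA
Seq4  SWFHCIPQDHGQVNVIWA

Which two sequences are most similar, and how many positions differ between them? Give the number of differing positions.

3

Pairwise Hamming distances:
  Seq1 vs Seq2: 5
  Seq1 vs Seq3: 3
  Seq1 vs Seq4: 5
  Seq2 vs Seq3: 7
  Seq2 vs Seq4: 9
  Seq3 vs Seq4: 7
The smallest is 3, between Seq1 and Seq3.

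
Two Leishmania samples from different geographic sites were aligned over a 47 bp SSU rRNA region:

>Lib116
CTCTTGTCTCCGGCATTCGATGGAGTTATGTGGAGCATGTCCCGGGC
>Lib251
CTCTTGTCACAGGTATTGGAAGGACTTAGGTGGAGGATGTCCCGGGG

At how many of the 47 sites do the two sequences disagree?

Mismatches occur at site 9 (T→A), site 11 (C→A), site 14 (C→T), site 18 (C→G), site 21 (T→A), site 25 (G→C), site 29 (T→G), site 36 (C→G), site 47 (C→G).
That gives 9 mismatches out of 47 aligned sites, so the Hamming distance is 9.

9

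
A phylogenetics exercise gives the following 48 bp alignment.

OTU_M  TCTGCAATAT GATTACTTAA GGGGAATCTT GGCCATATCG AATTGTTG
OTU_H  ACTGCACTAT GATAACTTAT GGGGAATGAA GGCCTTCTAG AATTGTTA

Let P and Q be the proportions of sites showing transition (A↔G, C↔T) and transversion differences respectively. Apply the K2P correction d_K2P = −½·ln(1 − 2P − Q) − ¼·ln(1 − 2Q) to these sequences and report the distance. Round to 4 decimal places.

0.2786

Mismatches occur at site 1 (T→A, transversion), site 7 (A→C, transversion), site 14 (T→A, transversion), site 20 (A→T, transversion), site 28 (C→G, transversion), site 29 (T→A, transversion), site 30 (T→A, transversion), site 35 (A→T, transversion), site 37 (A→C, transversion), site 39 (C→A, transversion), site 48 (G→A, transition).
Of the 11 differences, 1 transition and 10 transversions over 48 sites: P = 1/48 = 0.020833, Q = 10/48 = 0.208333.
d = −0.5·ln(0.750001) − 0.25·ln(0.583334) = −0.5·(-0.287681) − 0.25·(-0.538995) = 0.2786.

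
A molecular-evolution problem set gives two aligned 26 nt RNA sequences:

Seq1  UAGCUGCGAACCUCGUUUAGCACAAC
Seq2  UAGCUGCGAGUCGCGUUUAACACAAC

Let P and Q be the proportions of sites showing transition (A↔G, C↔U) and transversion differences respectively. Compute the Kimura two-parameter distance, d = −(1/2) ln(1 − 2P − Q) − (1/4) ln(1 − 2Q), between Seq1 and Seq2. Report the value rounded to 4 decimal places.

The sequences differ at positions 10 (A/G, transition), 11 (C/U, transition), 13 (U/G, transversion), 20 (G/A, transition).
Of the 4 differences, 3 transitions and 1 transversion over 26 sites: P = 3/26 = 0.115385, Q = 1/26 = 0.038462.
d = −0.5·ln(0.730768) − 0.25·ln(0.923076) = −0.5·(-0.313659) − 0.25·(-0.080044) = 0.1768.

0.1768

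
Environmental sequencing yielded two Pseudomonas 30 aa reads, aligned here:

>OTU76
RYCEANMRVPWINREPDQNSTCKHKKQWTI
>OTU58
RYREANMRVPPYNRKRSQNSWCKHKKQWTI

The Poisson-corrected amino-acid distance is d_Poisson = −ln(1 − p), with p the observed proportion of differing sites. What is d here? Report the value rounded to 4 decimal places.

0.2657

The sequences differ at positions 3 (C/R), 11 (W/P), 12 (I/Y), 15 (E/K), 16 (P/R), 17 (D/S), 21 (T/W).
p = 7/30 = 0.233333.
d = −ln(1 − 0.233333) = −ln(0.766667) = 0.2657.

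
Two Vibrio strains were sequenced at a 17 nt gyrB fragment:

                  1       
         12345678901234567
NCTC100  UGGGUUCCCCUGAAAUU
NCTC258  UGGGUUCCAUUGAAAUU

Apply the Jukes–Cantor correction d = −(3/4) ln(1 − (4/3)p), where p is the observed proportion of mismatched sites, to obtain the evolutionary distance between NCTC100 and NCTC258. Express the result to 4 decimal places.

0.1280

Mismatches occur at site 9 (C↔A), site 10 (C↔U).
p = 2/17 = 0.117647.
d = −0.75 · ln(1 − (4/3)·0.117647) = −0.75 · ln(0.843137) = −0.75 · (-0.170626) = 0.1280.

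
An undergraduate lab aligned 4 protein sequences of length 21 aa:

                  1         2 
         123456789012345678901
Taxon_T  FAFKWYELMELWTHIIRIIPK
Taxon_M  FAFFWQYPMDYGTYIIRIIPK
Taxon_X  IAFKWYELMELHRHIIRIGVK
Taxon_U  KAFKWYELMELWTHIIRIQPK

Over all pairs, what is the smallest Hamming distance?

Pairwise Hamming distances:
  Taxon_T vs Taxon_M: 8
  Taxon_T vs Taxon_X: 5
  Taxon_T vs Taxon_U: 2
  Taxon_M vs Taxon_X: 12
  Taxon_M vs Taxon_U: 10
  Taxon_X vs Taxon_U: 5
The smallest is 2, between Taxon_T and Taxon_U.

2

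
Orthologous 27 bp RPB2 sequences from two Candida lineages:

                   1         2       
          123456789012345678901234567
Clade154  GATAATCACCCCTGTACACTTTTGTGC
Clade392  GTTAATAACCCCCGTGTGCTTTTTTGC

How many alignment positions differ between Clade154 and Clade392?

Mismatches occur at site 2 (A↔T), site 7 (C↔A), site 13 (T↔C), site 16 (A↔G), site 17 (C↔T), site 18 (A↔G), site 24 (G↔T).
That gives 7 mismatches out of 27 aligned sites, so the Hamming distance is 7.

7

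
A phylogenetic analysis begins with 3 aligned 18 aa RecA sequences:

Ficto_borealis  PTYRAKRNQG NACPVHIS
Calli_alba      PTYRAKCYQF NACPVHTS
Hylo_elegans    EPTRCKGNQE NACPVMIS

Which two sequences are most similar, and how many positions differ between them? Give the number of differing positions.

Pairwise Hamming distances:
  Ficto_borealis vs Calli_alba: 4
  Ficto_borealis vs Hylo_elegans: 7
  Calli_alba vs Hylo_elegans: 9
The smallest is 4, between Ficto_borealis and Calli_alba.

4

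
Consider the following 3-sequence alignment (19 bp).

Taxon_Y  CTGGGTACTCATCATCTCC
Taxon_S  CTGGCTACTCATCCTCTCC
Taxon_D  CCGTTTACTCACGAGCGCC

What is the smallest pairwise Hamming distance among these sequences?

Pairwise Hamming distances:
  Taxon_Y vs Taxon_S: 2
  Taxon_Y vs Taxon_D: 7
  Taxon_S vs Taxon_D: 8
The smallest is 2, between Taxon_Y and Taxon_S.

2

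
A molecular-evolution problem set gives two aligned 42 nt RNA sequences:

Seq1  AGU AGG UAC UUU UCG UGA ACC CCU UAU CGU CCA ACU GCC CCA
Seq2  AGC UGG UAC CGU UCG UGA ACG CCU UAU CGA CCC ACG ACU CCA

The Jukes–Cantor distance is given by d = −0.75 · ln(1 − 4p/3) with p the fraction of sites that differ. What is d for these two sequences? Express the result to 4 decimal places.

0.2865

The sequences differ at positions 3 (U/C), 4 (A/U), 10 (U/C), 11 (U/G), 21 (C/G), 30 (U/A), 33 (A/C), 36 (U/G), 37 (G/A), 39 (C/U).
p = 10/42 = 0.238095.
d = −0.75 · ln(1 − (4/3)·0.238095) = −0.75 · ln(0.682540) = −0.75 · (-0.381934) = 0.2865.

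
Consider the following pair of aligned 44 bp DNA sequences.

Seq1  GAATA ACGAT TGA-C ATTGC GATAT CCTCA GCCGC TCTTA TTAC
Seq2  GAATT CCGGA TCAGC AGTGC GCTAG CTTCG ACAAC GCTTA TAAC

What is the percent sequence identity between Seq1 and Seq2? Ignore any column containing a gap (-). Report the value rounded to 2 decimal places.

65.12%

Excluding the 1 gap column leaves 43 comparable sites.
The sequences differ at positions 5 (A/T), 6 (A/C), 9 (A/G), 10 (T/A), 12 (G/C), 17 (T/G), 22 (A/C), 25 (T/G), 27 (C/T), 30 (A/G), 31 (G/A), 33 (C/A), 34 (G/A), 36 (T/G), 42 (T/A).
28 of the 43 comparable sites match, so the percent identity is 28/43 × 100 = 65.12%.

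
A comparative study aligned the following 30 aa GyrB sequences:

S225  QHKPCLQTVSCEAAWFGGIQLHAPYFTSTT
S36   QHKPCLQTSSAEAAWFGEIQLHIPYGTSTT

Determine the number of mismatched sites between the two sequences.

Differing sites — 9:V/S; 11:C/A; 18:G/E; 23:A/I; 26:F/G.
That gives 5 mismatches out of 30 aligned sites, so the Hamming distance is 5.

5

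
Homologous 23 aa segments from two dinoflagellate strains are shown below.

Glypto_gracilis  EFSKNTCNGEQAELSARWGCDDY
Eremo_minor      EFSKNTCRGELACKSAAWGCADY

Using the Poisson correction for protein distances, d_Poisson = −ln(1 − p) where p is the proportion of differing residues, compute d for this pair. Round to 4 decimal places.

0.3023

Differing sites — 8:N/R; 11:Q/L; 13:E/C; 14:L/K; 17:R/A; 21:D/A.
p = 6/23 = 0.260870.
d = −ln(1 − 0.260870) = −ln(0.739130) = 0.3023.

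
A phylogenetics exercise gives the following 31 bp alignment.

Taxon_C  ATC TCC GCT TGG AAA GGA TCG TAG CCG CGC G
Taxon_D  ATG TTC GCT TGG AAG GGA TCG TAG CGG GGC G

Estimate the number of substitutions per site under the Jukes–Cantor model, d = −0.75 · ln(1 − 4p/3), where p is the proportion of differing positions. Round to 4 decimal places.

0.1816

Mismatches occur at site 3 (C/G), site 5 (C/T), site 15 (A/G), site 26 (C/G), site 28 (C/G).
p = 5/31 = 0.161290.
d = −0.75 · ln(1 − (4/3)·0.161290) = −0.75 · ln(0.784947) = −0.75 · (-0.242139) = 0.1816.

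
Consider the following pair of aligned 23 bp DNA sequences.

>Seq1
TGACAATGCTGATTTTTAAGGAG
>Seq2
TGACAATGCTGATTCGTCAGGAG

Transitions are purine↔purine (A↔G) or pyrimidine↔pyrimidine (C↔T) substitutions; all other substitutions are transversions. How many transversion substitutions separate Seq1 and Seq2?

2

Mismatches occur at site 15 (T/C, transition), site 16 (T/G, transversion), site 18 (A/C, transversion).
Of the 3 differences, 1 transition and 2 transversions, so the answer is 2.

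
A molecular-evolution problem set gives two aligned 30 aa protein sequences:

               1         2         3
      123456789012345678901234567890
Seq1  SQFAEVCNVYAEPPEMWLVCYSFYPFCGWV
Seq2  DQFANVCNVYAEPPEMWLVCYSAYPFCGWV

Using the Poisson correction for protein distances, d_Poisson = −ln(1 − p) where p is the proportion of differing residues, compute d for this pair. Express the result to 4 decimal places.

0.1054

The sequences differ at positions 1 (S/D), 5 (E/N), 23 (F/A).
p = 3/30 = 0.100000.
d = −ln(1 − 0.100000) = −ln(0.900000) = 0.1054.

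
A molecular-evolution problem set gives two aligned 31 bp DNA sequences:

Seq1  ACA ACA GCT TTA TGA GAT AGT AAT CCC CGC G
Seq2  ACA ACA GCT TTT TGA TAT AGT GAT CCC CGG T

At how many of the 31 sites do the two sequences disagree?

5

Mismatches occur at site 12 (A↔T), site 16 (G↔T), site 22 (A↔G), site 30 (C↔G), site 31 (G↔T).
That gives 5 mismatches out of 31 aligned sites, so the Hamming distance is 5.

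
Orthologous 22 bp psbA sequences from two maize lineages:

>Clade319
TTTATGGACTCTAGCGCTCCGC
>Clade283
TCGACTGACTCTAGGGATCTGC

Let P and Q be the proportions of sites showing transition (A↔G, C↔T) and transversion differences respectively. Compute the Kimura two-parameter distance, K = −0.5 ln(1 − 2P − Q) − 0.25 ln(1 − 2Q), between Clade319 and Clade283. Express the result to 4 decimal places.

The sequences differ at positions 2 (T/C, transition), 3 (T/G, transversion), 5 (T/C, transition), 6 (G/T, transversion), 15 (C/G, transversion), 17 (C/A, transversion), 20 (C/T, transition).
Of the 7 differences, 3 transitions and 4 transversions over 22 sites: P = 3/22 = 0.136364, Q = 4/22 = 0.181818.
d = −0.5·ln(0.545454) − 0.25·ln(0.636364) = −0.5·(-0.606137) − 0.25·(-0.451985) = 0.4161.

0.4161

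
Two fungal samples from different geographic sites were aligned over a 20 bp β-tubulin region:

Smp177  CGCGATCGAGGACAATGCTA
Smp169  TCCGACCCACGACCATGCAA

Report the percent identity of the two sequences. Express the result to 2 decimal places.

Mismatches occur at site 1 (C→T), site 2 (G→C), site 6 (T→C), site 8 (G→C), site 10 (G→C), site 14 (A→C), site 19 (T→A).
13 of the 20 sites match, so the percent identity is 13/20 × 100 = 65.00%.

65.00%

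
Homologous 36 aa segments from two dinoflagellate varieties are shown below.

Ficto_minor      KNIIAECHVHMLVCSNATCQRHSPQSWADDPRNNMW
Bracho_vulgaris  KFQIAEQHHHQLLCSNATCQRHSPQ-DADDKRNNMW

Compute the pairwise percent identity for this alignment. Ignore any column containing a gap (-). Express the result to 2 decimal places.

77.14%

Excluding the 1 gap column leaves 35 comparable sites.
Differing sites — 2:N/F; 3:I/Q; 7:C/Q; 9:V/H; 11:M/Q; 13:V/L; 27:W/D; 31:P/K.
27 of the 35 comparable sites match, so the percent identity is 27/35 × 100 = 77.14%.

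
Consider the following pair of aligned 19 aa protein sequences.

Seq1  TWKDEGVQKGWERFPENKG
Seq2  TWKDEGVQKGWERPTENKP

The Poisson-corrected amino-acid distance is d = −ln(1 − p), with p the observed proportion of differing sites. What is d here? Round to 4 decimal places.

0.1719

The sequences differ at positions 14 (F/P), 15 (P/T), 19 (G/P).
p = 3/19 = 0.157895.
d = −ln(1 − 0.157895) = −ln(0.842105) = 0.1719.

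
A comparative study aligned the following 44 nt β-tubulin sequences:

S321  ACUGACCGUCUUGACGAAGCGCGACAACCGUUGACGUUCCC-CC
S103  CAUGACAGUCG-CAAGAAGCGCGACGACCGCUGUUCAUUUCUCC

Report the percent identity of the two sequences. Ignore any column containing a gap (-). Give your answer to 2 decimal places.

Excluding the 2 gap columns leaves 42 comparable sites.
Mismatches occur at site 1 (A/C), site 2 (C/A), site 7 (C/A), site 11 (U/G), site 13 (G/C), site 15 (C/A), site 26 (A/G), site 31 (U/C), site 34 (A/U), site 35 (C/U), site 36 (G/C), site 37 (U/A), site 39 (C/U), site 40 (C/U).
28 of the 42 comparable sites match, so the percent identity is 28/42 × 100 = 66.67%.

66.67%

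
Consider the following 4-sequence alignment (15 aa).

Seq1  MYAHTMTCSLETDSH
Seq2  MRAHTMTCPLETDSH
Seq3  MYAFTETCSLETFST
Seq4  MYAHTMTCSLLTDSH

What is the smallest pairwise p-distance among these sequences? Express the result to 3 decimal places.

Pairwise Hamming distances:
  Seq1 vs Seq2: 2
  Seq1 vs Seq3: 4
  Seq1 vs Seq4: 1
  Seq2 vs Seq3: 6
  Seq2 vs Seq4: 3
  Seq3 vs Seq4: 5
The smallest is 1 mismatch, between Seq1 and Seq4; p = 1/15 = 0.067.

0.067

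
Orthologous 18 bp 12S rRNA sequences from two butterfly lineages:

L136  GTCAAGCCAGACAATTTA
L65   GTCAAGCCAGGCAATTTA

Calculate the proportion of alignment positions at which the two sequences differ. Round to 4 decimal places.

0.0556

The sequences differ at position 11 (A/G).
There are 1 differences over 18 sites, so p = 1/18 = 0.0556.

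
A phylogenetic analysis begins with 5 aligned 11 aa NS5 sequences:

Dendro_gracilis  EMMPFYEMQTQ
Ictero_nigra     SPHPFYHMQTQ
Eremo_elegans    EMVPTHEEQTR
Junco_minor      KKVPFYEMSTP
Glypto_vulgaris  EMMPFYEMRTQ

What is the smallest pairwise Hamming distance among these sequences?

Pairwise Hamming distances:
  Dendro_gracilis vs Ictero_nigra: 4
  Dendro_gracilis vs Eremo_elegans: 5
  Dendro_gracilis vs Junco_minor: 5
  Dendro_gracilis vs Glypto_vulgaris: 1
  Ictero_nigra vs Eremo_elegans: 8
  Ictero_nigra vs Junco_minor: 6
  Ictero_nigra vs Glypto_vulgaris: 5
  Eremo_elegans vs Junco_minor: 7
  Eremo_elegans vs Glypto_vulgaris: 6
  Junco_minor vs Glypto_vulgaris: 5
The smallest is 1, between Dendro_gracilis and Glypto_vulgaris.

1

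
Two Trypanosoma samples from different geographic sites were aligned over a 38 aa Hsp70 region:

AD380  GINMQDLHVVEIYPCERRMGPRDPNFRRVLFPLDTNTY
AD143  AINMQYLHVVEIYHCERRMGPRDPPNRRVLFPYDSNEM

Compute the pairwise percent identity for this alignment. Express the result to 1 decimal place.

The sequences differ at positions 1 (G/A), 6 (D/Y), 14 (P/H), 25 (N/P), 26 (F/N), 33 (L/Y), 35 (T/S), 37 (T/E), 38 (Y/M).
29 of the 38 sites match, so the percent identity is 29/38 × 100 = 76.3%.

76.3%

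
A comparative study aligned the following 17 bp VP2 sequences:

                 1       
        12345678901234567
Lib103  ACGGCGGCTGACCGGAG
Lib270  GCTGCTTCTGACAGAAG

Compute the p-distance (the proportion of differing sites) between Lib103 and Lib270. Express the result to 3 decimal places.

0.353

Mismatches occur at site 1 (A↔G), site 3 (G↔T), site 6 (G↔T), site 7 (G↔T), site 13 (C↔A), site 15 (G↔A).
There are 6 differences over 17 sites, so p = 6/17 = 0.353.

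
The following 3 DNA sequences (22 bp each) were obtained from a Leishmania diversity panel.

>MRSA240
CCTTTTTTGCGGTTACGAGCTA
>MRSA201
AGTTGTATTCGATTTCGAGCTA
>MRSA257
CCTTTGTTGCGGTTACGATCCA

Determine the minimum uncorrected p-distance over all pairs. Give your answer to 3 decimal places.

Pairwise Hamming distances:
  MRSA240 vs MRSA201: 7
  MRSA240 vs MRSA257: 3
  MRSA201 vs MRSA257: 10
The smallest is 3 mismatches, between MRSA240 and MRSA257; p = 3/22 = 0.136.

0.136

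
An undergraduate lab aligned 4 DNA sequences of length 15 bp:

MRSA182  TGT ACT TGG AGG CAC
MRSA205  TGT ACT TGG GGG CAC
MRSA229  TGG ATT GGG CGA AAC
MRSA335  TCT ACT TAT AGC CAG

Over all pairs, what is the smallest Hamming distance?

1

Pairwise Hamming distances:
  MRSA182 vs MRSA205: 1
  MRSA182 vs MRSA229: 6
  MRSA182 vs MRSA335: 5
  MRSA205 vs MRSA229: 6
  MRSA205 vs MRSA335: 6
  MRSA229 vs MRSA335: 10
The smallest is 1, between MRSA182 and MRSA205.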